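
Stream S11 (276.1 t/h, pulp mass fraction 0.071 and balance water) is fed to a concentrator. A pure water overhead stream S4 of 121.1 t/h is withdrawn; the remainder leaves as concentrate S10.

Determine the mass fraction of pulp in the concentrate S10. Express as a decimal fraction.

0.126

pulp is not removed: 276.1×0.071 = 19.603 t/h of pulp enters S10.
Concentrate = 276.1 − 121.1 = 155 t/h.
Mass fraction = 19.603/155 = 0.126.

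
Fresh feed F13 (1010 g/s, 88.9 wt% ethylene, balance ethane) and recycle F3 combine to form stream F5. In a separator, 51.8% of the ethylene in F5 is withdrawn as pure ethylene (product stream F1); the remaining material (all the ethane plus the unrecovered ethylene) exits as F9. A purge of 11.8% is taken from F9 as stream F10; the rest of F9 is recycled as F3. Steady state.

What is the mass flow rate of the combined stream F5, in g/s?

ethane enters only via F13 and leaves only via the purge: 1010×0.111 = 0.118×(ethane in F9), and the separator passes all ethane, so ethane in F5 = ethane in F9 = 950.08 g/s.
ethylene in F5: m_A = 1010×0.889 + (1−0.118)·(1−0.518)·m_A, so m_A = 897.89/0.5749 = 1561.9 g/s.
F5 = 1561.9 + 950.08 = 2512 g/s.

2512 g/s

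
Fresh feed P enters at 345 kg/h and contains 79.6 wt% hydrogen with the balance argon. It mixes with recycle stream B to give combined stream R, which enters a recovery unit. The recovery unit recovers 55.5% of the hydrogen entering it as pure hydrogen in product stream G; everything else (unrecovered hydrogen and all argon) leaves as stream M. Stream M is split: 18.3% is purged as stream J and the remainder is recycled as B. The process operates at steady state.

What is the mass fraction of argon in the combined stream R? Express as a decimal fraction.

argon enters only via P and leaves only via the purge: 345×0.204 = 0.183×(argon in M), and the recovery unit passes all argon, so argon in R = argon in M = 384.59 kg/h.
hydrogen in R: m_A = 345×0.796 + (1−0.183)·(1−0.555)·m_A, so m_A = 274.62/0.6364 = 431.5 kg/h.
R = 431.5 + 384.59 = 816.09 kg/h.
argon fraction in R = 384.59/816.09 = 0.471.

0.471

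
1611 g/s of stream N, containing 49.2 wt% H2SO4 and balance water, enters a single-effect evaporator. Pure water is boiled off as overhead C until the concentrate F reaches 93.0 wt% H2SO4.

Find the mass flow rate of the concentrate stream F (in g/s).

H2SO4 is conserved: 1611×0.492 = 792.61 g/s all reports to the concentrate.
Concentrate = 792.61/(target fraction) = 852.27 g/s.

852.3 g/s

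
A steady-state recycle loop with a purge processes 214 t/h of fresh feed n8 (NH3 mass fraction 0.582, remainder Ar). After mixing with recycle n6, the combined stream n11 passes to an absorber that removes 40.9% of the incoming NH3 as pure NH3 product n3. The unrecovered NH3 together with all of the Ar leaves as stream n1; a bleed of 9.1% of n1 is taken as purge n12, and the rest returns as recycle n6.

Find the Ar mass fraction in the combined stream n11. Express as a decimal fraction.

0.785

Ar enters only via n8 and leaves only via the purge: 214×0.418 = 0.091×(Ar in n1), and the absorber passes all Ar, so Ar in n11 = Ar in n1 = 982.99 t/h.
NH3 in n11: m_A = 214×0.582 + (1−0.091)·(1−0.409)·m_A, so m_A = 124.55/0.4628 = 269.13 t/h.
n11 = 269.13 + 982.99 = 1252.1 t/h.
Ar fraction in n11 = 982.99/1252.1 = 0.785.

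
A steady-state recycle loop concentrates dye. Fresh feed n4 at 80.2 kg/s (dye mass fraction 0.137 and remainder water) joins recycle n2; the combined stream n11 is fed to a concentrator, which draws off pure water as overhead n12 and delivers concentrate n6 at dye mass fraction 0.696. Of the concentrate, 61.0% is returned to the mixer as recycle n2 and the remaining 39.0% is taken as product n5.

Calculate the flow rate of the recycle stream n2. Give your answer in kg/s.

24.69 kg/s

Overall dye balance (none leaves overhead): dye in fresh feed = dye in product, i.e. 80.2×0.137 = (1−0.610)·n6·0.696.
n6 = 10.987/(0.696×0.390) = 40.478 kg/s.
Recycle n2 = 0.610×40.478 = 24.692 kg/s.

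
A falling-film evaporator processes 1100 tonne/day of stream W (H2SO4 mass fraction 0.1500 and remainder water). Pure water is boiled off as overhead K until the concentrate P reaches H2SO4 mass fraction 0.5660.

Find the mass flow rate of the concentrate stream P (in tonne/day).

291.5 tonne/day

H2SO4 is conserved: 1100×0.150 = 165 tonne/day all reports to the concentrate.
Concentrate = 165/(target fraction) = 291.52 tonne/day.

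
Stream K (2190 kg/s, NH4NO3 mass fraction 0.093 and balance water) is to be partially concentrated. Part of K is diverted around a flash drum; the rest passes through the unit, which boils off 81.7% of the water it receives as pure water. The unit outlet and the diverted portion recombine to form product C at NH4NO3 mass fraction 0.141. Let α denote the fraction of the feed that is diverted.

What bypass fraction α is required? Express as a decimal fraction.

All 2190×0.093 = 203.67 kg/s of NH4NO3 reaches C, so C = 203.67/0.141 = 1444.5 kg/s and vapour = 745.53 kg/s.
The evaporator receives (1−α)·2190 of feed at 0.907 water and removes 0.817 of that water:
0.817×0.907×(1−α)×2190 = 745.53
(1−α) = 745.53/1622.8 = 0.4594;  α = 0.5406.

0.541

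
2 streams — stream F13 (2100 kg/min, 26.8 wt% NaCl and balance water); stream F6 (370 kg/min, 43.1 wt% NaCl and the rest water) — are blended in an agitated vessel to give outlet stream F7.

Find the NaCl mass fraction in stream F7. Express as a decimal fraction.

Total flow out = 2100 + 370 = 2470 kg/min.
NaCl in = 2100×0.268 + 370×0.431 = 722.27 kg/min.
NaCl mass fraction in F7 = 722.27/2470 = 0.292.

0.292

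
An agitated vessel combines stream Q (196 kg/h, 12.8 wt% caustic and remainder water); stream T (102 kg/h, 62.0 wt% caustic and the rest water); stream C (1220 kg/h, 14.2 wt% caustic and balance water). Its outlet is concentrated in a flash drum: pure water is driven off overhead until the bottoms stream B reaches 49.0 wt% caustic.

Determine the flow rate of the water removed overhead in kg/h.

caustic entering = 196×0.128 + 102×0.620 + 1220×0.142 = 261.57 kg/h.
All caustic reports to B, so B = 261.57/0.490 = 533.81 kg/h.
Total feed = 1518 kg/h; overhead = 1518 − 533.81 = 984.19 kg/h.

984.2 kg/h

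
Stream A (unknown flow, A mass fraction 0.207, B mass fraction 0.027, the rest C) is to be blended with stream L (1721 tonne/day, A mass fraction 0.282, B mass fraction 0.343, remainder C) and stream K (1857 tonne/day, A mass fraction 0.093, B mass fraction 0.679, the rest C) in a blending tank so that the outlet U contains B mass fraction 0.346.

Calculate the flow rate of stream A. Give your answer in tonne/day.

Let A be the unknown flow. Total out = 3578 + A.
B balance: 1851.2 + 0.027·A = 0.346·(3578 + A)
(0.027 − 0.346)·A = 0.346×3578 − 1851.2 = -613.22
A = -613.22 / -0.319 = 1922.3 tonne/day

1922 tonne/day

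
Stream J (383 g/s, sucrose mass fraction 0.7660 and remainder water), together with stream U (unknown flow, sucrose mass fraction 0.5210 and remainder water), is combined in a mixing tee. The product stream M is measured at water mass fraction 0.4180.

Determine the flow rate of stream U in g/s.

Let U be the unknown flow. Total out = 383 + U.
water balance: 89.622 + 0.479·U = 0.418·(383 + U)
(0.479 − 0.418)·U = 0.418×383 − 89.622 = 70.472
U = 70.472 / 0.061 = 1155.3 g/s

1155 g/s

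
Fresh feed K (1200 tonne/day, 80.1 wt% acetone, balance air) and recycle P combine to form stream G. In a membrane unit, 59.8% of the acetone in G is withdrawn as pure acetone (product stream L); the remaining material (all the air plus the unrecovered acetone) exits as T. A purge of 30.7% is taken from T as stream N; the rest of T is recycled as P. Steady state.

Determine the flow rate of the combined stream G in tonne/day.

air enters only via K and leaves only via the purge: 1200×0.199 = 0.307×(air in T), and the membrane unit passes all air, so air in G = air in T = 777.85 tonne/day.
acetone in G: m_A = 1200×0.801 + (1−0.307)·(1−0.598)·m_A, so m_A = 961.2/0.7214 = 1332.4 tonne/day.
G = 1332.4 + 777.85 = 2110.2 tonne/day.

2110 tonne/day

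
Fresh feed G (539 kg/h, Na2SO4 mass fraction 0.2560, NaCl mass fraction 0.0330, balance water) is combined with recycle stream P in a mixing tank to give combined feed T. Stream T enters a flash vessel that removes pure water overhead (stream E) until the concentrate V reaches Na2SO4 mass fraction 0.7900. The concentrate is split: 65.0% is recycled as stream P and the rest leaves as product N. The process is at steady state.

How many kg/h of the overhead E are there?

364.3 kg/h

Overall Na2SO4 balance (none leaves overhead): Na2SO4 in fresh feed = Na2SO4 in product, i.e. 539×0.256 = (1−0.650)·V·0.790.
V = 137.98/(0.790×0.350) = 499.04 kg/h.
Recycle P = 0.650×499.04 = 324.37 kg/h.
Combined feed T = 539 + 324.37 = 863.37 kg/h.
Overhead E = T − V = 863.37 − 499.04 = 364.34 kg/h.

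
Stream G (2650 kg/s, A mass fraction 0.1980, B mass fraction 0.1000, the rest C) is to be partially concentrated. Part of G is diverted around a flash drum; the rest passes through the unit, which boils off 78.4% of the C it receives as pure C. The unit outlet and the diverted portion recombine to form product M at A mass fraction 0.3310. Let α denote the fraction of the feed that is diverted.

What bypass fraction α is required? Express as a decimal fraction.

0.270

All 2650×0.198 = 524.7 kg/s of A reaches M, so M = 524.7/0.331 = 1585.2 kg/s and vapour = 1064.8 kg/s.
The evaporator receives (1−α)·2650 of feed at 0.702 C and removes 0.784 of that C:
0.784×0.702×(1−α)×2650 = 1064.8
(1−α) = 1064.8/1458.5 = 0.7301;  α = 0.2699.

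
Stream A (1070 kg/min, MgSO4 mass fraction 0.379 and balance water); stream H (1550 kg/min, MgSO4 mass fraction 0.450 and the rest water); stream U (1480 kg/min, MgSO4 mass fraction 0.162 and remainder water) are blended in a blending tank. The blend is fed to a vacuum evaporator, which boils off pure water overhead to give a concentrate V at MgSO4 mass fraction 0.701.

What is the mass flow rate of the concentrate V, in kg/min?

MgSO4 entering = 1070×0.379 + 1550×0.450 + 1480×0.162 = 1342.8 kg/min.
All MgSO4 reports to V, so V = 1342.8/0.701 = 1915.5 kg/min.

1916 kg/min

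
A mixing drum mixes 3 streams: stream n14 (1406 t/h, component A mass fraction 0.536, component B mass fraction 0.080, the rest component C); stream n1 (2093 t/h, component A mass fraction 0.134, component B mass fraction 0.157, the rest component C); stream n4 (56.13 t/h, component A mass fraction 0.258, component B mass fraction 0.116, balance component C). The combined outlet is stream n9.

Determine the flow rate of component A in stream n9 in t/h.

1049 t/h

component A out = component A in = 1406×0.536 + 2093×0.134 + 56.13×0.258 = 1048.6 t/h.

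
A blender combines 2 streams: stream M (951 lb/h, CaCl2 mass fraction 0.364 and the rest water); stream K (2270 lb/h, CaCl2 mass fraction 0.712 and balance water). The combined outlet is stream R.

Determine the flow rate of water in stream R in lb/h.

water out = water in = 951×0.636 + 2270×0.288 = 1258.6 lb/h.

1259 lb/h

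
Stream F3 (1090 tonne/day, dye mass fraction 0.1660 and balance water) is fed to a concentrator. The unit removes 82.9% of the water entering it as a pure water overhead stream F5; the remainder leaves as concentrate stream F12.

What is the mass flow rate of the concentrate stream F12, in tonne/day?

water entering = 1090×0.834 = 909.06 tonne/day; overhead removed = 0.829×909.06 = 753.61 tonne/day.
Concentrate = 1090 − 753.61 = 336.39 tonne/day.

336.4 tonne/day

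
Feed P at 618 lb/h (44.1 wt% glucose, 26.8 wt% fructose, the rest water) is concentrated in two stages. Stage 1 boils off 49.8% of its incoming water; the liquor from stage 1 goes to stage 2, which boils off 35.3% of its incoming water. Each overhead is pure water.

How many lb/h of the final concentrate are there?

496.6 lb/h

water in feed = 618×0.291 = 179.84 lb/h.
After stage 1: water left = (1−0.498)×179.84 = 90.279; stream total = 528.44 lb/h.
After stage 2: water left = (1−0.353)×90.279 = 58.41; final concentrate = 496.57 lb/h.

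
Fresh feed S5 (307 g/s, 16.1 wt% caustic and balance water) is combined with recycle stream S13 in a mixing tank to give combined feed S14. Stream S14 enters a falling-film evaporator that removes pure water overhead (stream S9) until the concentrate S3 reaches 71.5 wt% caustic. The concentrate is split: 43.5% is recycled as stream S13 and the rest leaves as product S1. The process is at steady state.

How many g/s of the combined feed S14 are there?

Overall caustic balance (none leaves overhead): caustic in fresh feed = caustic in product, i.e. 307×0.161 = (1−0.435)·S3·0.715.
S3 = 49.427/(0.715×0.565) = 122.35 g/s.
Recycle S13 = 0.435×122.35 = 53.223 g/s.
Combined feed S14 = 307 + 53.223 = 360.22 g/s.

360.2 g/s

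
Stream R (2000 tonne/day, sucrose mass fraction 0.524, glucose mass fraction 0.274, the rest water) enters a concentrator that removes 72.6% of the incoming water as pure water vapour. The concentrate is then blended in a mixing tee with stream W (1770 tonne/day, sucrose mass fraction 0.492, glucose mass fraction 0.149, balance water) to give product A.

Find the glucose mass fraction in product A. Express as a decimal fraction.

Vapour removed = 0.726×0.202×2000 = 293.3 tonne/day; concentrate = 1706.7 tonne/day.
glucose reaching the mixer = 548 (from concentrate) + 1770×0.149 = 811.73 tonne/day.
Product flow = 1706.7 + 1770 = 3476.7 tonne/day; glucose fraction = 0.233.

0.233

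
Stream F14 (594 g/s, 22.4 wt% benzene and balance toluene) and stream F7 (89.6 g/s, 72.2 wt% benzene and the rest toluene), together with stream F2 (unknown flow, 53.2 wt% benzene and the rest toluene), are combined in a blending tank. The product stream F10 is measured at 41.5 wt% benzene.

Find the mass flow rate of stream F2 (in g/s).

734.6 g/s

Let F2 be the unknown flow. Total out = 683.6 + F2.
benzene balance: 197.75 + 0.532·F2 = 0.415·(683.6 + F2)
(0.532 − 0.415)·F2 = 0.415×683.6 − 197.75 = 85.947
F2 = 85.947 / 0.117 = 734.59 g/s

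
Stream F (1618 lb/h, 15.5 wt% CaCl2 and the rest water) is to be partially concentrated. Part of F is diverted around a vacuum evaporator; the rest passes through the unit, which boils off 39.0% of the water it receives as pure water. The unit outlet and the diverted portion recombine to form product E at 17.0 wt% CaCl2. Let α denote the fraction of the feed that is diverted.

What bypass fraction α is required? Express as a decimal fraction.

All 1618×0.155 = 250.79 lb/h of CaCl2 reaches E, so E = 250.79/0.170 = 1475.2 lb/h and vapour = 142.76 lb/h.
The evaporator receives (1−α)·1618 of feed at 0.845 water and removes 0.390 of that water:
0.390×0.845×(1−α)×1618 = 142.76
(1−α) = 142.76/533.21 = 0.2677;  α = 0.7323.

0.732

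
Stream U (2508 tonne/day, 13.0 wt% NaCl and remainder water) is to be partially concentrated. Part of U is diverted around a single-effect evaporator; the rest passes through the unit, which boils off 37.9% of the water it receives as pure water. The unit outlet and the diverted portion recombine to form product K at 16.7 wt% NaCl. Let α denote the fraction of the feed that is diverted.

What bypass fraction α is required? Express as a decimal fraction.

0.328

All 2508×0.130 = 326.04 tonne/day of NaCl reaches K, so K = 326.04/0.167 = 1952.3 tonne/day and vapour = 555.66 tonne/day.
The evaporator receives (1−α)·2508 of feed at 0.870 water and removes 0.379 of that water:
0.379×0.870×(1−α)×2508 = 555.66
(1−α) = 555.66/826.96 = 0.6719;  α = 0.3281.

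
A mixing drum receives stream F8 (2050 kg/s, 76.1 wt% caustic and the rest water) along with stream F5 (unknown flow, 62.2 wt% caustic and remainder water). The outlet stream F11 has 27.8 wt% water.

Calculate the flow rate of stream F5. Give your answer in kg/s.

Let F5 be the unknown flow. Total out = 2050 + F5.
water balance: 489.95 + 0.378·F5 = 0.278·(2050 + F5)
(0.378 − 0.278)·F5 = 0.278×2050 − 489.95 = 79.95
F5 = 79.95 / 0.100 = 799.5 kg/s

799.5 kg/s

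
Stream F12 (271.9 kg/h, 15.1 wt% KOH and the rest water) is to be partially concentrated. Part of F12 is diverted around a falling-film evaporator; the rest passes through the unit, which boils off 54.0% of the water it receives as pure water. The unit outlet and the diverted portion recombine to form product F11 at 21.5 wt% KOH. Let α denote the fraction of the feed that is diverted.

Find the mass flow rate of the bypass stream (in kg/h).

95.36 kg/h

All 271.9×0.151 = 41.057 kg/h of KOH reaches F11, so F11 = 41.057/0.215 = 190.96 kg/h and vapour = 80.938 kg/h.
The evaporator receives (1−α)·271.9 of feed at 0.849 water and removes 0.540 of that water:
0.540×0.849×(1−α)×271.9 = 80.938
(1−α) = 80.938/124.66 = 0.6493;  α = 0.3507.
Bypass flow = 0.3507×271.9 = 95.358 kg/h.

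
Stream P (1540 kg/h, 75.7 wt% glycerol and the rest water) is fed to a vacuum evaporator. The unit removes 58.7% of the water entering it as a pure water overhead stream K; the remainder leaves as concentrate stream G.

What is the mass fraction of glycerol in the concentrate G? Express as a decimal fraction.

glycerol is not removed: 1540×0.757 = 1165.8 kg/h of glycerol enters G.
water entering = 1540×0.243 = 374.22 kg/h; overhead removed = 0.587×374.22 = 219.67 kg/h.
Concentrate = 1540 − 219.67 = 1320.3 kg/h.
Mass fraction = 1165.8/1320.3 = 0.8829.

0.8829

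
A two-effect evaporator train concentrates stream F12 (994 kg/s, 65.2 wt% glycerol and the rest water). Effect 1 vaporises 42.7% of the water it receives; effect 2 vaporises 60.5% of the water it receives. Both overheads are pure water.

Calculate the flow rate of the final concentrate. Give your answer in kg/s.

water in feed = 994×0.348 = 345.91 kg/s.
After stage 1: water left = (1−0.427)×345.91 = 198.21; stream total = 846.3 kg/s.
After stage 2: water left = (1−0.605)×198.21 = 78.292; final concentrate = 726.38 kg/s.

726.4 kg/s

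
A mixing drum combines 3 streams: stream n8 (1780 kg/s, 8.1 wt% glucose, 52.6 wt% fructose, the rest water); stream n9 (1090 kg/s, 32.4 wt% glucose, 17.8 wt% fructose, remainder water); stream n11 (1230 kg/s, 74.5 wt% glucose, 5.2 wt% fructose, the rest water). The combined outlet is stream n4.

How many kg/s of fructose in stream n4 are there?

1194 kg/s

fructose out = fructose in = 1780×0.526 + 1090×0.178 + 1230×0.052 = 1194.3 kg/s.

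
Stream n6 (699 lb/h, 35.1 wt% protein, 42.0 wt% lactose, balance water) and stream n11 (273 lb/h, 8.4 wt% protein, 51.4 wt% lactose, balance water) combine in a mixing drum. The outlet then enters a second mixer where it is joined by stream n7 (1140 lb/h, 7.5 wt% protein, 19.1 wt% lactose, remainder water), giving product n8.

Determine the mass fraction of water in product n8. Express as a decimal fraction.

0.524

Overall, product flow = 2112 lb/h.
water in = 699×0.229 + 273×0.402 + 1140×0.734 = 1106.6 lb/h.
water fraction in n8 = 0.524.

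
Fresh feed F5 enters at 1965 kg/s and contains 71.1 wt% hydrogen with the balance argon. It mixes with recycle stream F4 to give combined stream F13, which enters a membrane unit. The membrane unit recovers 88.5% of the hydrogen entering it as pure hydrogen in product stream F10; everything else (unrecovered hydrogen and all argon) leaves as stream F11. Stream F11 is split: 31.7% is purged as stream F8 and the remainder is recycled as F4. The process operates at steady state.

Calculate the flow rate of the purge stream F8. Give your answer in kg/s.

argon enters only via F5 and leaves only via the purge: 1965×0.289 = 0.317×(argon in F11), and the membrane unit passes all argon, so argon in F13 = argon in F11 = 1791.4 kg/s.
hydrogen in F13: m_A = 1965×0.711 + (1−0.317)·(1−0.885)·m_A, so m_A = 1397.1/0.9215 = 1516.2 kg/s.
F11 = (1−0.885)×1516.2 + 1791.4 = 1965.8 kg/s.
Purge F8 = 0.317×1965.8 = 623.16 kg/s.

623.2 kg/s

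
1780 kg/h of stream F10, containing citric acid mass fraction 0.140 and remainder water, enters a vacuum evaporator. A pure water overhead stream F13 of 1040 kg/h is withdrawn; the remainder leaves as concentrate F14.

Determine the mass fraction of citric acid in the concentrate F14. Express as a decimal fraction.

citric acid is not removed: 1780×0.140 = 249.2 kg/h of citric acid enters F14.
Concentrate = 1780 − 1040 = 740 kg/h.
Mass fraction = 249.2/740 = 0.337.

0.337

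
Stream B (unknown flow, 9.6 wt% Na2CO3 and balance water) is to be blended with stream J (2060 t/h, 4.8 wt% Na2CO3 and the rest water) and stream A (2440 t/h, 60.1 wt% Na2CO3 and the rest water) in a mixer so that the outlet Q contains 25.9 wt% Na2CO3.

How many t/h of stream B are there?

Let B be the unknown flow. Total out = 4500 + B.
Na2CO3 balance: 1565.3 + 0.096·B = 0.259·(4500 + B)
(0.096 − 0.259)·B = 0.259×4500 − 1565.3 = -399.82
B = -399.82 / -0.163 = 2452.9 t/h

2453 t/h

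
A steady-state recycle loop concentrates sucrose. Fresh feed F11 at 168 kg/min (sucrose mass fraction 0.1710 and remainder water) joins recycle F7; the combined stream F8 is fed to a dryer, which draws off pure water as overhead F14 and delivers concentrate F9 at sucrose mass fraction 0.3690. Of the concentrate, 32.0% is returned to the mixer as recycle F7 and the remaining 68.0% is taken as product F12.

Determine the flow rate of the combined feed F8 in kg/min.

204.6 kg/min

Overall sucrose balance (none leaves overhead): sucrose in fresh feed = sucrose in product, i.e. 168×0.171 = (1−0.320)·F9·0.369.
F9 = 28.728/(0.369×0.680) = 114.49 kg/min.
Recycle F7 = 0.320×114.49 = 36.637 kg/min.
Combined feed F8 = 168 + 36.637 = 204.64 kg/min.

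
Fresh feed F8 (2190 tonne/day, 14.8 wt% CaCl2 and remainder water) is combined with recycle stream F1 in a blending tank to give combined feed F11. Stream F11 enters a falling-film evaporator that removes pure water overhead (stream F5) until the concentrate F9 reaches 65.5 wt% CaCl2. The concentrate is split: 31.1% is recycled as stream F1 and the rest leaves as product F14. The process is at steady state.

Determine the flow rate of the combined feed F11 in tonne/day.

2413 tonne/day

Overall CaCl2 balance (none leaves overhead): CaCl2 in fresh feed = CaCl2 in product, i.e. 2190×0.148 = (1−0.311)·F9·0.655.
F9 = 324.12/(0.655×0.689) = 718.2 tonne/day.
Recycle F1 = 0.311×718.2 = 223.36 tonne/day.
Combined feed F11 = 2190 + 223.36 = 2413.4 tonne/day.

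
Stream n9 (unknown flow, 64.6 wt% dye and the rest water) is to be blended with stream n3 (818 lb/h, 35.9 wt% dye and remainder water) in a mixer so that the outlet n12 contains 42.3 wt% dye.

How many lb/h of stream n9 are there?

234.8 lb/h

Let n9 be the unknown flow. Total out = 818 + n9.
dye balance: 293.66 + 0.646·n9 = 0.423·(818 + n9)
(0.646 − 0.423)·n9 = 0.423×818 − 293.66 = 52.352
n9 = 52.352 / 0.223 = 234.76 lb/h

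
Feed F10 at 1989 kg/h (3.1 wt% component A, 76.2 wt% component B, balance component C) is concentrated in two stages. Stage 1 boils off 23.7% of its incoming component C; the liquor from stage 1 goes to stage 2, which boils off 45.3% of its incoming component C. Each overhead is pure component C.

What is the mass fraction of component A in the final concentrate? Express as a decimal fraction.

component C in feed = 1989×0.207 = 411.72 kg/h.
After stage 1: component C left = (1−0.237)×411.72 = 314.14; stream total = 1891.4 kg/h.
After stage 2: component C left = (1−0.453)×314.14 = 171.84; final concentrate = 1749.1 kg/h.
component A fraction = 61.659/1749.1 = 0.035.

0.035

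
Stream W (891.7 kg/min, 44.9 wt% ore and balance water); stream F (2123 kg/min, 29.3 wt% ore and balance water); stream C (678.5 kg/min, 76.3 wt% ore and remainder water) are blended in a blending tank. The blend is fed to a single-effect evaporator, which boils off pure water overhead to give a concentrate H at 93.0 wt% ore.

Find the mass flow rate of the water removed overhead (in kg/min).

2037 kg/min

ore entering = 891.7×0.449 + 2123×0.293 + 678.5×0.763 = 1540.1 kg/min.
All ore reports to H, so H = 1540.1/0.930 = 1656 kg/min.
Total feed = 3693.2 kg/min; overhead = 3693.2 − 1656 = 2037.2 kg/min.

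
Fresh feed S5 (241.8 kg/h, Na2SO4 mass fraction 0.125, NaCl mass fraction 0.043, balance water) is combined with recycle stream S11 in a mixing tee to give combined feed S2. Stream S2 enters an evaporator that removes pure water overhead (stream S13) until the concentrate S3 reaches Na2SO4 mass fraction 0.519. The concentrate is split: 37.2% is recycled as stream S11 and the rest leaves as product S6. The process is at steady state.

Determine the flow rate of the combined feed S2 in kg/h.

276.3 kg/h

Overall Na2SO4 balance (none leaves overhead): Na2SO4 in fresh feed = Na2SO4 in product, i.e. 241.8×0.125 = (1−0.372)·S3·0.519.
S3 = 30.225/(0.519×0.628) = 92.734 kg/h.
Recycle S11 = 0.372×92.734 = 34.497 kg/h.
Combined feed S2 = 241.8 + 34.497 = 276.3 kg/h.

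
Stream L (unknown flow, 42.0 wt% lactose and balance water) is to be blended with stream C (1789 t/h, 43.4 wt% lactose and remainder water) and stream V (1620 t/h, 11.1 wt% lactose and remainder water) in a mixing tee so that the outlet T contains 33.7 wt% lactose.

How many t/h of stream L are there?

2320 t/h

Let L be the unknown flow. Total out = 3409 + L.
lactose balance: 956.25 + 0.420·L = 0.337·(3409 + L)
(0.420 − 0.337)·L = 0.337×3409 − 956.25 = 192.59
L = 192.59 / 0.083 = 2320.3 t/h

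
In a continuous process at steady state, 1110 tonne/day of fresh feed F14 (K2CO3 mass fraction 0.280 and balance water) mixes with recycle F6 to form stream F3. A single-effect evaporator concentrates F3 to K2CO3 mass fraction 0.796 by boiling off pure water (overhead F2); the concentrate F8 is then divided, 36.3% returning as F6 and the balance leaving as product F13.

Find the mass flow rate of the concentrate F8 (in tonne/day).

Overall K2CO3 balance (none leaves overhead): K2CO3 in fresh feed = K2CO3 in product, i.e. 1110×0.280 = (1−0.363)·F8·0.796.
F8 = 310.8/(0.796×0.637) = 612.95 tonne/day.

613 tonne/day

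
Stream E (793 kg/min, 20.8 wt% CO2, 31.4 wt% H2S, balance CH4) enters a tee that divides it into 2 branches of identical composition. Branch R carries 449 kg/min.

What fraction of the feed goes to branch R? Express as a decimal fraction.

Fraction to R = 449/793 = 0.5662.

0.566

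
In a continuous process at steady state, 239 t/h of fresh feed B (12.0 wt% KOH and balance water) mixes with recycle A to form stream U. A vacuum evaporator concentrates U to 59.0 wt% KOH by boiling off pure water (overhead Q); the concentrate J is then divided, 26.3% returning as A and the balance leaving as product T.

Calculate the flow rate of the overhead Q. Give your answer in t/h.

Overall KOH balance (none leaves overhead): KOH in fresh feed = KOH in product, i.e. 239×0.120 = (1−0.263)·J·0.590.
J = 28.68/(0.590×0.737) = 65.957 t/h.
Recycle A = 0.263×65.957 = 17.347 t/h.
Combined feed U = 239 + 17.347 = 256.35 t/h.
Overhead Q = U − J = 256.35 − 65.957 = 190.39 t/h.

190.4 t/h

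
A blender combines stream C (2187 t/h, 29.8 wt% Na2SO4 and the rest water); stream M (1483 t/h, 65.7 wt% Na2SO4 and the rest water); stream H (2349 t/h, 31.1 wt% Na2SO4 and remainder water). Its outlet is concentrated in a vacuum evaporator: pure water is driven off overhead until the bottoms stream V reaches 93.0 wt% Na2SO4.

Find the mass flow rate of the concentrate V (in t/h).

Na2SO4 entering = 2187×0.298 + 1483×0.657 + 2349×0.311 = 2356.6 t/h.
All Na2SO4 reports to V, so V = 2356.6/0.930 = 2534 t/h.

2534 t/h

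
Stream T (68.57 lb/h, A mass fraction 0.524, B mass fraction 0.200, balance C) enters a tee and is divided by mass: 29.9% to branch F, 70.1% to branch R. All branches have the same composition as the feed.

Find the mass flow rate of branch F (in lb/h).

Branch F flow = 0.299×68.57 = 20.502 lb/h.

20.5 lb/h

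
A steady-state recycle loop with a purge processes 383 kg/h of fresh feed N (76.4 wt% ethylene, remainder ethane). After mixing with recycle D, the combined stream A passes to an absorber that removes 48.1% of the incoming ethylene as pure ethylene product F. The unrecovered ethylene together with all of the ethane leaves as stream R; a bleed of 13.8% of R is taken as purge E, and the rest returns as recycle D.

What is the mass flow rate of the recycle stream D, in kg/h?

801.5 kg/h

ethane enters only via N and leaves only via the purge: 383×0.236 = 0.138×(ethane in R), and the absorber passes all ethane, so ethane in A = ethane in R = 654.99 kg/h.
ethylene in A: m_A = 383×0.764 + (1−0.138)·(1−0.481)·m_A, so m_A = 292.61/0.5526 = 529.5 kg/h.
R = (1−0.481)×529.5 + 654.99 = 929.79 kg/h.
Recycle D = (1−0.138)×929.79 = 801.48 kg/h.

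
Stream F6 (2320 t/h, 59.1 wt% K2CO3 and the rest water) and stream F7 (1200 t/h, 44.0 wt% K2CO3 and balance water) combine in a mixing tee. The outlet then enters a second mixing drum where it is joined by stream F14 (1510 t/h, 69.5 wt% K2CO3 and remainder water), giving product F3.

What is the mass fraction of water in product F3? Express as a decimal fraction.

0.414

Overall, product flow = 5030 t/h.
water in = 2320×0.409 + 1200×0.560 + 1510×0.305 = 2081.4 t/h.
water fraction in F3 = 0.414.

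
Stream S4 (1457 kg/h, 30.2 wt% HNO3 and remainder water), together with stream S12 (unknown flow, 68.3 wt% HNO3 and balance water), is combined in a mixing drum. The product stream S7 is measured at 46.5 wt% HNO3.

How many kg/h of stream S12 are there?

1089 kg/h

Let S12 be the unknown flow. Total out = 1457 + S12.
HNO3 balance: 440.01 + 0.683·S12 = 0.465·(1457 + S12)
(0.683 − 0.465)·S12 = 0.465×1457 − 440.01 = 237.49
S12 = 237.49 / 0.218 = 1089.4 kg/h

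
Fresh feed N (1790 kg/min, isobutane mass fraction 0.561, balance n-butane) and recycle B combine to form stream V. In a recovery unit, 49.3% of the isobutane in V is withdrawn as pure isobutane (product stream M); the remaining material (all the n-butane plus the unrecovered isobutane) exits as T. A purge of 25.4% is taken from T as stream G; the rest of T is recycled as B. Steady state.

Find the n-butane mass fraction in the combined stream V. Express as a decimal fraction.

n-butane enters only via N and leaves only via the purge: 1790×0.439 = 0.254×(n-butane in T), and the recovery unit passes all n-butane, so n-butane in V = n-butane in T = 3093.7 kg/min.
isobutane in V: m_A = 1790×0.561 + (1−0.254)·(1−0.493)·m_A, so m_A = 1004.2/0.6218 = 1615 kg/min.
V = 1615 + 3093.7 = 4708.8 kg/min.
n-butane fraction in V = 3093.7/4708.8 = 0.657.

0.657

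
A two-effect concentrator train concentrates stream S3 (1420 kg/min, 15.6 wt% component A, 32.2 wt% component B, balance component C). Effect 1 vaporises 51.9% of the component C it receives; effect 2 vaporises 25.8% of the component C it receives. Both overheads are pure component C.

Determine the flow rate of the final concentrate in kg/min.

943.3 kg/min

component C in feed = 1420×0.522 = 741.24 kg/min.
After stage 1: component C left = (1−0.519)×741.24 = 356.54; stream total = 1035.3 kg/min.
After stage 2: component C left = (1−0.258)×356.54 = 264.55; final concentrate = 943.31 kg/min.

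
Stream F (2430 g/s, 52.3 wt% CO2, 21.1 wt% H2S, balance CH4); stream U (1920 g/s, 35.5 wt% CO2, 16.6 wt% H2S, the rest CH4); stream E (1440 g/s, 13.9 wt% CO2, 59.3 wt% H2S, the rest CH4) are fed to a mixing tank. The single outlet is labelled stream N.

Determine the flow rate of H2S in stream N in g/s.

H2S out = H2S in = 2430×0.211 + 1920×0.166 + 1440×0.593 = 1685.4 g/s.

1685 g/s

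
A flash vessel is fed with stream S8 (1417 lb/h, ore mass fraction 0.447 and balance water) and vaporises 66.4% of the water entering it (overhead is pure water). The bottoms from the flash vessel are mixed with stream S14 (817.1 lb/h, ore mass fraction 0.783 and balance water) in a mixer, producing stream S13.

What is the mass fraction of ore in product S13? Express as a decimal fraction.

0.743

Vapour removed = 0.664×0.553×1417 = 520.31 lb/h; concentrate = 896.69 lb/h.
ore reaching the mixer = 633.4 (from concentrate) + 817.1×0.783 = 1273.2 lb/h.
Product flow = 896.69 + 817.1 = 1713.8 lb/h; ore fraction = 0.743.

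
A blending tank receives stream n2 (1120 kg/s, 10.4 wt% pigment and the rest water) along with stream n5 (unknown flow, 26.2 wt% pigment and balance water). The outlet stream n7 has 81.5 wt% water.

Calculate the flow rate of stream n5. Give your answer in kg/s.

Let n5 be the unknown flow. Total out = 1120 + n5.
water balance: 1003.5 + 0.738·n5 = 0.815·(1120 + n5)
(0.738 − 0.815)·n5 = 0.815×1120 − 1003.5 = -90.72
n5 = -90.72 / -0.077 = 1178.2 kg/s

1178 kg/s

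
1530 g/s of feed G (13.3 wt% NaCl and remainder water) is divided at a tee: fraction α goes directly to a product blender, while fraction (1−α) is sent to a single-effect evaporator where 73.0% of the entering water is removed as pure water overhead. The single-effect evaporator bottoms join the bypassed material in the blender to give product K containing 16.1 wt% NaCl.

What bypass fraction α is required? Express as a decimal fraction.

0.725

All 1530×0.133 = 203.49 g/s of NaCl reaches K, so K = 203.49/0.161 = 1263.9 g/s and vapour = 266.09 g/s.
The evaporator receives (1−α)·1530 of feed at 0.867 water and removes 0.730 of that water:
0.730×0.867×(1−α)×1530 = 266.09
(1−α) = 266.09/968.35 = 0.2748;  α = 0.7252.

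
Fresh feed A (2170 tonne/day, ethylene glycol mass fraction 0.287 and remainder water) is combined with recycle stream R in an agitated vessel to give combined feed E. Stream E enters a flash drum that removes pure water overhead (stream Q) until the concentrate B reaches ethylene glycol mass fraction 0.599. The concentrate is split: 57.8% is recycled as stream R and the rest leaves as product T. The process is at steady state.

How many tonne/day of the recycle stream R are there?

Overall ethylene glycol balance (none leaves overhead): ethylene glycol in fresh feed = ethylene glycol in product, i.e. 2170×0.287 = (1−0.578)·B·0.599.
B = 622.79/(0.599×0.422) = 2463.8 tonne/day.
Recycle R = 0.578×2463.8 = 1424.1 tonne/day.

1424 tonne/day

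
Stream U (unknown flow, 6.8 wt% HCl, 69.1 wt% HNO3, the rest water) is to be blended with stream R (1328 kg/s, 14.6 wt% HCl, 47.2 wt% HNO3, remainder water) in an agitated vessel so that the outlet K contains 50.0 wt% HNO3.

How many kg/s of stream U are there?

Let U be the unknown flow. Total out = 1328 + U.
HNO3 balance: 626.82 + 0.691·U = 0.500·(1328 + U)
(0.691 − 0.500)·U = 0.500×1328 − 626.82 = 37.184
U = 37.184 / 0.191 = 194.68 kg/s

194.7 kg/s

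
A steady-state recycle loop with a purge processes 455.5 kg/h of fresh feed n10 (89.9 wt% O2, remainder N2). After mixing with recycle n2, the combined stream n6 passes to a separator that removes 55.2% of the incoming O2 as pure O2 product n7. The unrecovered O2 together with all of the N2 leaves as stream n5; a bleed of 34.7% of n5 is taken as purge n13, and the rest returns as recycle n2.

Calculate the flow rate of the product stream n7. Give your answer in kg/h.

319.5 kg/h

O2 in n6: m_A = 455.5×0.899 + (1−0.347)·(1−0.552)·m_A, so m_A = 409.49/0.7075 = 578.83 kg/h.
Product n7 = 0.552×578.83 = 319.51 kg/h.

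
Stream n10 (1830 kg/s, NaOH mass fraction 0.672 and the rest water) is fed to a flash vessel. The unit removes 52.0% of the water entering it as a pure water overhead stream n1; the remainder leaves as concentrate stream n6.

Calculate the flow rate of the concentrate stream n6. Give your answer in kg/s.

water entering = 1830×0.328 = 600.24 kg/s; overhead removed = 0.520×600.24 = 312.12 kg/s.
Concentrate = 1830 − 312.12 = 1517.9 kg/s.

1518 kg/s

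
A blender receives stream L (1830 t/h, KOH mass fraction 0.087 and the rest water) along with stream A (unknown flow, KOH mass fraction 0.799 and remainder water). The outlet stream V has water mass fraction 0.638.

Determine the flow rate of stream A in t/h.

Let A be the unknown flow. Total out = 1830 + A.
water balance: 1670.8 + 0.201·A = 0.638·(1830 + A)
(0.201 − 0.638)·A = 0.638×1830 − 1670.8 = -503.25
A = -503.25 / -0.437 = 1151.6 t/h

1152 t/h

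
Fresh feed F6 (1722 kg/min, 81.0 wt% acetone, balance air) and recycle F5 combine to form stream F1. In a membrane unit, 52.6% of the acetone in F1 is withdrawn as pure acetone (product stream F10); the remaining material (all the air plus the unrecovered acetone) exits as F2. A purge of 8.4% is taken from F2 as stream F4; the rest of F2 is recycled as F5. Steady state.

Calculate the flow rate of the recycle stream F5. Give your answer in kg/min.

4638 kg/min

air enters only via F6 and leaves only via the purge: 1722×0.190 = 0.084×(air in F2), and the membrane unit passes all air, so air in F1 = air in F2 = 3895 kg/min.
acetone in F1: m_A = 1722×0.810 + (1−0.084)·(1−0.526)·m_A, so m_A = 1394.8/0.5658 = 2465.1 kg/min.
F2 = (1−0.526)×2465.1 + 3895 = 5063.5 kg/min.
Recycle F5 = (1−0.084)×5063.5 = 4638.1 kg/min.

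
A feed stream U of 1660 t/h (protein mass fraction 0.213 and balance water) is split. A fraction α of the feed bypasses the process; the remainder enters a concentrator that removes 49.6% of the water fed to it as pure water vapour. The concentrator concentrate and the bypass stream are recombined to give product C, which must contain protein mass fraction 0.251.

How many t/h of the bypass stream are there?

All 1660×0.213 = 353.58 t/h of protein reaches C, so C = 353.58/0.251 = 1408.7 t/h and vapour = 251.31 t/h.
The evaporator receives (1−α)·1660 of feed at 0.787 water and removes 0.496 of that water:
0.496×0.787×(1−α)×1660 = 251.31
(1−α) = 251.31/647.98 = 0.3878;  α = 0.6122.
Bypass flow = 0.6122×1660 = 1016.2 t/h.

1016 t/h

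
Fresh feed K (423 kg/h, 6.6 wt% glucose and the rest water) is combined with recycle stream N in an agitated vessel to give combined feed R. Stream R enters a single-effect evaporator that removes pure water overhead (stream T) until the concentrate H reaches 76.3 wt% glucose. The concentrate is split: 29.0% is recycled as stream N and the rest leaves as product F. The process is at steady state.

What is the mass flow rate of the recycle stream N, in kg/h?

Overall glucose balance (none leaves overhead): glucose in fresh feed = glucose in product, i.e. 423×0.066 = (1−0.290)·H·0.763.
H = 27.918/(0.763×0.710) = 51.535 kg/h.
Recycle N = 0.290×51.535 = 14.945 kg/h.

14.95 kg/h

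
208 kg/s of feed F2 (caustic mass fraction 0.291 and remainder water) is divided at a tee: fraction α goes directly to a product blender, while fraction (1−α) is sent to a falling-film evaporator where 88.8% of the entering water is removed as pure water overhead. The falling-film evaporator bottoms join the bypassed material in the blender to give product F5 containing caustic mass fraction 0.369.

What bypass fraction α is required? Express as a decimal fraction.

0.664

All 208×0.291 = 60.528 kg/s of caustic reaches F5, so F5 = 60.528/0.369 = 164.03 kg/s and vapour = 43.967 kg/s.
The evaporator receives (1−α)·208 of feed at 0.709 water and removes 0.888 of that water:
0.888×0.709×(1−α)×208 = 43.967
(1−α) = 43.967/130.96 = 0.3357;  α = 0.6643.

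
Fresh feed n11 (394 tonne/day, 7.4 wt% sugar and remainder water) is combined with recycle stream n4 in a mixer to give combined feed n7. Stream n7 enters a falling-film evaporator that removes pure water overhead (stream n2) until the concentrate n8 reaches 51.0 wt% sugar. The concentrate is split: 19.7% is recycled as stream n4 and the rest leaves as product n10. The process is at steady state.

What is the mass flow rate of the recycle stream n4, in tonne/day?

Overall sugar balance (none leaves overhead): sugar in fresh feed = sugar in product, i.e. 394×0.074 = (1−0.197)·n8·0.510.
n8 = 29.156/(0.510×0.803) = 71.194 tonne/day.
Recycle n4 = 0.197×71.194 = 14.025 tonne/day.

14.03 tonne/day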